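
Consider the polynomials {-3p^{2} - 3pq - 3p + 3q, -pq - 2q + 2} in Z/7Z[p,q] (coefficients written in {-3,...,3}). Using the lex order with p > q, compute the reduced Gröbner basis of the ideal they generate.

G = {p + 2q^{2} + 2q - 1, q^{3} + q^{2} + 2q + 1}

f_1 = -3p^{2} - 3pq - 3p + 3q, LT = p^{2}.
f_2 = -pq - 2q + 2, LT = pq.

S(f_1,f_2): lcm = p^{2}q. S = pq^{2} - pq + 2p - q^{2}.
  reduce S modulo (f_1, f_2):
  remainder 2p - 3q^{2} - 3q - 2 ≠ 0; add g_3 = 2p - 3q^{2} - 3q - 2 to the basis.

S(f_2,g_3): lcm = pq. S = -2q^{3} - 2q^{2} + 3q - 2.
  reduce S modulo (f_1, f_2, g_3):
  remainder -2q^{3} - 2q^{2} + 3q - 2 ≠ 0; add g_4 = -2q^{3} - 2q^{2} + 3q - 2 to the basis.

The other S-polynomials (S(f_1,g_3), S(f_1,g_4), S(f_2,g_4), S(g_3,g_4)) all reduce to 0 modulo the current basis, so we have a Gröbner basis.
Inter-reduce: drop elements whose leading term is divisible by another's, tail-reduce, and make monic.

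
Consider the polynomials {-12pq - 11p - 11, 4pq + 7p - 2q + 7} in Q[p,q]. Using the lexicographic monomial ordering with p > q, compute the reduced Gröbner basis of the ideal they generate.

f_1 = -12pq - 11p - 11, LT = pq.
f_2 = 4pq + 7p - 2q + 7, LT = pq.

S(f_1,f_2): lcm = pq. S = -5/6p + 1/2q - 5/6.
  leading term p: no divisor's leading term divides it; move -5/6p to the remainder.
  leading term q: no divisor's leading term divides it; move 1/2q to the remainder.
  leading term 1: no divisor's leading term divides it; move -5/6 to the remainder.
  remainder -5/6p + 1/2q - 5/6 ≠ 0; add g_3 = -5/6p + 1/2q - 5/6 to the basis.

S(f_1,g_3): lcm = pq. S = 11/12p + 3/5q^2 - q + 11/12.
  leading term p: subtract (-11/10)·g_3 from 11/12p + 3/5q^2 - q + 11/12 → 3/5q^2 - 9/20q
  leading term q^2: no divisor's leading term divides it; move 3/5q^2 to the remainder.
  leading term q: no divisor's leading term divides it; move -9/20q to the remainder.
  remainder 3/5q^2 - 9/20q ≠ 0; add g_4 = 3/5q^2 - 9/20q to the basis.

S(f_2,g_3): lcm = pq. S = 7/4p + 3/5q^2 - 3/2q + 7/4.
  leading term p: subtract (-21/10)·g_3 from 7/4p + 3/5q^2 - 3/2q + 7/4 → 3/5q^2 - 9/20q
  leading term q^2: subtract (1)·g_4 from 3/5q^2 - 9/20q → 0
  remainder 0.

S(f_1,g_4): lcm = pq^2. S = 5/3pq + 11/12q.
  leading term pq: subtract (-5/36)·f_1 from 5/3pq + 11/12q → -55/36p + 11/12q - 55/36
  leading term p: subtract (11/6)·g_3 from -55/36p + 11/12q - 55/36 → 0
  remainder 0.

S(f_2,g_4): lcm = pq^2. S = 5/2pq - 1/2q^2 + 7/4q.
  leading term pq: subtract (-5/24)·f_1 from 5/2pq - 1/2q^2 + 7/4q → -55/24p - 1/2q^2 + 7/4q - 55/24
  leading term p: subtract (11/4)·g_3 from -55/24p - 1/2q^2 + 7/4q - 55/24 → -1/2q^2 + 3/8q
  leading term q^2: subtract (-5/6)·g_4 from -1/2q^2 + 3/8q → 0
  remainder 0.

S(g_3,g_4): leading monomials are coprime, so the S-polynomial reduces to 0 (Buchberger's first criterion).
Every S-polynomial of the final basis reduces to 0, so we have a Gröbner basis.
Inter-reduce: drop elements whose leading term is divisible by another's, tail-reduce, and make monic.

G = {p - 3/5q + 1, q^2 - 3/4q}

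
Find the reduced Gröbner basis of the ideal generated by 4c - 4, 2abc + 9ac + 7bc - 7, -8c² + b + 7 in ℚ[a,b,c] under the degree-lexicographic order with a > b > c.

G = {a, b - 1, c - 1}

f_1 = 4c - 4, LT = c.
f_2 = 2abc + 9ac + 7bc - 7, LT = abc.
f_3 = -8c² + b + 7, LT = c².

S(f_1,f_2): lcm = abc. S = -ab - 9/2ac - 7/2bc + 7/2.
  leading term ab: no divisor's leading term divides it; move -ab to the remainder.
  leading term ac: subtract (-9/8a)·f_1 from -9/2ac - 7/2bc + 7/2 → -7/2bc - 9/2a + 7/2
  leading term bc: subtract (-⅞b)·f_1 from -7/2bc - 9/2a + 7/2 → -9/2a - 7/2b + 7/2
  leading term a: no divisor's leading term divides it; move -9/2a to the remainder.
  leading term b: no divisor's leading term divides it; move -7/2b to the remainder.
  leading term 1: no divisor's leading term divides it; move 7/2 to the remainder.
  remainder -ab - 9/2a - 7/2b + 7/2 ≠ 0; add g_4 = -ab - 9/2a - 7/2b + 7/2 to the basis.

S(f_1,f_3): lcm = c². S = ⅛b - c + ⅞.
  leading term b: no divisor's leading term divides it; move ⅛b to the remainder.
  leading term c: subtract (-¼)·f_1 from -c + ⅞ → -⅛
  leading term 1: no divisor's leading term divides it; move -⅛ to the remainder.
  remainder ⅛b - ⅛ ≠ 0; add g_5 = ⅛b - ⅛ to the basis.

S(f_2,f_3): lcm = abc². S = ⅛ab² + 9/2ac² + 7/2bc² + ⅞ab - 7/2c.
  leading term ab²: subtract (-⅛b)·g_4 from ⅛ab² + 9/2ac² + 7/2bc² + ⅞ab - 7/2c → 9/2ac² + 7/2bc² + 5/16ab - 7/16b² + 7/16b - 7/2c
  leading term ac²: subtract (9/8ac)·f_1 from 9/2ac² + 7/2bc² + 5/16ab - 7/16b² + 7/16b - 7/2c → 7/2bc² + 5/16ab + 9/2ac - 7/16b² + 7/16b - 7/2c
  leading term bc²: subtract (⅞bc)·f_1 from 7/2bc² + 5/16ab + 9/2ac - 7/16b² + 7/16b - 7/2c → 5/16ab + 9/2ac - 7/16b² + 7/2bc + 7/16b - 7/2c
  leading term ab: subtract (-5/16)·g_4 from 5/16ab + 9/2ac - 7/16b² + 7/2bc + 7/16b - 7/2c → 9/2ac - 7/16b² + 7/2bc - 45/32a - 21/32b - 7/2c + 35/32
  leading term ac: subtract (9/8a)·f_1 from 9/2ac - 7/16b² + 7/2bc - 45/32a - 21/32b - 7/2c + 35/32 → -7/16b² + 7/2bc + 99/32a - 21/32b - 7/2c + 35/32
  leading term b²: subtract (-7/2b)·g_5 from -7/16b² + 7/2bc + 99/32a - 21/32b - 7/2c + 35/32 → 7/2bc + 99/32a - 35/32b - 7/2c + 35/32
  leading term bc: subtract (⅞b)·f_1 from 7/2bc + 99/32a - 35/32b - 7/2c + 35/32 → 99/32a + 77/32b - 7/2c + 35/32
  leading term a: no divisor's leading term divides it; move 99/32a to the remainder.
  leading term b: subtract (77/4)·g_5 from 77/32b - 7/2c + 35/32 → -7/2c + 7/2
  leading term c: subtract (-⅞)·f_1 from -7/2c + 7/2 → 0
  remainder 99/32a ≠ 0; add g_6 = 99/32a to the basis.

The other S-polynomials (S(f_1,g_4), S(f_2,g_4), S(f_3,g_4), S(f_1,g_5), S(f_2,g_5), S(f_3,g_5), S(g_4,g_5), S(f_1,g_6), S(f_2,g_6), S(f_3,g_6), S(g_4,g_6), S(g_5,g_6)) all reduce to 0 modulo the current basis, so we have a Gröbner basis.
Inter-reduce: drop elements whose leading term is divisible by another's, tail-reduce, and make monic.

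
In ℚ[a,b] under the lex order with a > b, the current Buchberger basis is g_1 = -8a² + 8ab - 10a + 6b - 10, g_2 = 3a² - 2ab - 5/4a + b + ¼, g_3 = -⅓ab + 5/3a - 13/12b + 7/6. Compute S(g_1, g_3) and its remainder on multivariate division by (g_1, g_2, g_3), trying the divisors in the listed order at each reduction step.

lcm(LM(g_1), LM(g_3)) = a²b.
S = (lcm/LT(g_1))·g_1 − (lcm/LT(g_3))·g_3 = 5a² - ab² - 2ab + 7/2a - ¾b² + 5/4b.
Reduce S modulo (g_1, g_2, g_3) in that order:
  leading term a²: subtract (-⅝)·g_1 from 5a² - ab² - 2ab + 7/2a - ¾b² + 5/4b → -ab² + 3ab - 11/4a - ¾b² + 5b - 25/4
  leading term ab²: subtract (3b)·g_3 from -ab² + 3ab - 11/4a - ¾b² + 5b - 25/4 → -2ab - 11/4a + 5/2b² + 3/2b - 25/4
  leading term ab: subtract (6)·g_3 from -2ab - 11/4a + 5/2b² + 3/2b - 25/4 → -51/4a + 5/2b² + 8b - 53/4
  leading term a: no divisor's leading term divides it; move -51/4a to the remainder.
  leading term b²: no divisor's leading term divides it; move 5/2b² to the remainder.
  leading term b: no divisor's leading term divides it; move 8b to the remainder.
  leading term 1: no divisor's leading term divides it; move -53/4 to the remainder.
The remainder -51/4a + 5/2b² + 8b - 53/4 is nonzero, so it would be added as the next basis element.
An S-polynomial is built so that the two leading terms cancel; whether anything survives reduction is exactly the Gröbner-basis criterion.

S(g_1, g_3) = 5a² - ab² - 2ab + 7/2a - ¾b² + 5/4b; remainder on division = -51/4a + 5/2b² + 8b - 53/4.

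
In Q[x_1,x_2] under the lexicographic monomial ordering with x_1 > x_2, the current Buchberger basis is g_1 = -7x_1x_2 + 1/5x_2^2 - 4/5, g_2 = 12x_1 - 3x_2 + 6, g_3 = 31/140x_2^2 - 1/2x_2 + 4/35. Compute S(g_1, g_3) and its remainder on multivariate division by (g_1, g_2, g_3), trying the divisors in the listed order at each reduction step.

lcm(LM(g_1), LM(g_3)) = x_1x_2^2.
S = (lcm/LT(g_1))·g_1 − (lcm/LT(g_3))·g_3 = 70/31x_1x_2 - 16/31x_1 - 1/35x_2^3 + 4/35x_2.
Reduce S modulo (g_1, g_2, g_3) in that order:
  leading term x_1x_2: subtract (-10/31)·g_1 from 70/31x_1x_2 - 16/31x_1 - 1/35x_2^3 + 4/35x_2 → -16/31x_1 - 1/35x_2^3 + 2/31x_2^2 + 4/35x_2 - 8/31
  leading term x_1: subtract (-4/93)·g_2 from -16/31x_1 - 1/35x_2^3 + 2/31x_2^2 + 4/35x_2 - 8/31 → -1/35x_2^3 + 2/31x_2^2 - 16/1085x_2
  leading term x_2^3: subtract (-4/31x_2)·g_3 from -1/35x_2^3 + 2/31x_2^2 - 16/1085x_2 → 0
The remainder is 0, so this S-polynomial contributes no new basis element.

S(g_1, g_3) = 70/31x_1x_2 - 16/31x_1 - 1/35x_2^3 + 4/35x_2; remainder on division = 0.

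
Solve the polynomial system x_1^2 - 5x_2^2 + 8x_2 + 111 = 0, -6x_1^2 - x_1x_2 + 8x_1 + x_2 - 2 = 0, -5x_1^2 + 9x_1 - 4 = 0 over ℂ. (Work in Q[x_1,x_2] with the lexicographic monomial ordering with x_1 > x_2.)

Compute a lex Gröbner basis by Buchberger's algorithm.
f_1 = x_1^2 - 5x_2^2 + 8x_2 + 111, LT = x_1^2.
f_2 = -6x_1^2 - x_1x_2 + 8x_1 + x_2 - 2, LT = x_1^2.
f_3 = -5x_1^2 + 9x_1 - 4, LT = x_1^2.

S(f_1,f_2): lcm = x_1^2. S = -1/6x_1x_2 + 4/3x_1 - 5x_2^2 + 49/6x_2 + 332/3.
  leading term x_1x_2: no divisor's leading term divides it; move -1/6x_1x_2 to the remainder.
  leading term x_1: no divisor's leading term divides it; move 4/3x_1 to the remainder.
  leading term x_2^2: no divisor's leading term divides it; move -5x_2^2 to the remainder.
  leading term x_2: no divisor's leading term divides it; move 49/6x_2 to the remainder.
  leading term 1: no divisor's leading term divides it; move 332/3 to the remainder.
  remainder -1/6x_1x_2 + 4/3x_1 - 5x_2^2 + 49/6x_2 + 332/3 ≠ 0; add h_4 = -1/6x_1x_2 + 4/3x_1 - 5x_2^2 + 49/6x_2 + 332/3 to the basis.

S(f_1,f_3): lcm = x_1^2. S = 9/5x_1 - 5x_2^2 + 8x_2 + 551/5.
  leading term x_1: no divisor's leading term divides it; move 9/5x_1 to the remainder.
  leading term x_2^2: no divisor's leading term divides it; move -5x_2^2 to the remainder.
  leading term x_2: no divisor's leading term divides it; move 8x_2 to the remainder.
  leading term 1: no divisor's leading term divides it; move 551/5 to the remainder.
  remainder 9/5x_1 - 5x_2^2 + 8x_2 + 551/5 ≠ 0; add h_5 = 9/5x_1 - 5x_2^2 + 8x_2 + 551/5 to the basis.

S(f_1,h_4): lcm = x_1^2x_2. S = 8x_1^2 - 30x_1x_2^2 + 49x_1x_2 + 664x_1 - 5x_2^3 + 8x_2^2 + 111x_2.
  leading term x_1^2: subtract (8)·f_1 from 8x_1^2 - 30x_1x_2^2 + 49x_1x_2 + 664x_1 - 5x_2^3 + 8x_2^2 + 111x_2 → -30x_1x_2^2 + 49x_1x_2 + 664x_1 - 5x_2^3 + 48x_2^2 + 47x_2 - 888
  leading term x_1x_2^2: subtract (180x_2)·h_4 from -30x_1x_2^2 + 49x_1x_2 + 664x_1 - 5x_2^3 + 48x_2^2 + 47x_2 - 888 → -191x_1x_2 + 664x_1 + 895x_2^3 - 1422x_2^2 - 19873x_2 - 888
  leading term x_1x_2: subtract (1146)·h_4 from -191x_1x_2 + 664x_1 + 895x_2^3 - 1422x_2^2 - 19873x_2 - 888 → -864x_1 + 895x_2^3 + 4308x_2^2 - 29232x_2 - 127712
  leading term x_1: subtract (-480)·h_5 from -864x_1 + 895x_2^3 + 4308x_2^2 - 29232x_2 - 127712 → 895x_2^3 + 1908x_2^2 - 25392x_2 - 74816
  leading term x_2^3: no divisor's leading term divides it; move 895x_2^3 to the remainder.
  leading term x_2^2: no divisor's leading term divides it; move 1908x_2^2 to the remainder.
  leading term x_2: no divisor's leading term divides it; move -25392x_2 to the remainder.
  leading term 1: no divisor's leading term divides it; move -74816 to the remainder.
  remainder 895x_2^3 + 1908x_2^2 - 25392x_2 - 74816 ≠ 0; add h_6 = 895x_2^3 + 1908x_2^2 - 25392x_2 - 74816 to the basis.

S(f_3,h_4): lcm = x_1^2x_2. S = 8x_1^2 - 30x_1x_2^2 + 236/5x_1x_2 + 664x_1 + 4/5x_2.
  leading term x_1^2: subtract (8)·f_1 from 8x_1^2 - 30x_1x_2^2 + 236/5x_1x_2 + 664x_1 + 4/5x_2 → -30x_1x_2^2 + 236/5x_1x_2 + 664x_1 + 40x_2^2 - 316/5x_2 - 888
  leading term x_1x_2^2: subtract (180x_2)·h_4 from -30x_1x_2^2 + 236/5x_1x_2 + 664x_1 + 40x_2^2 - 316/5x_2 - 888 → -964/5x_1x_2 + 664x_1 + 900x_2^3 - 1430x_2^2 - 99916/5x_2 - 888
  leading term x_1x_2: subtract (5784/5)·h_4 from -964/5x_1x_2 + 664x_1 + 900x_2^3 - 1430x_2^2 - 99916/5x_2 - 888 → -4392/5x_1 + 900x_2^3 + 4354x_2^2 - 147152/5x_2 - 644536/5
  leading term x_1: subtract (-488)·h_5 from -4392/5x_1 + 900x_2^3 + 4354x_2^2 - 147152/5x_2 - 644536/5 → 900x_2^3 + 1914x_2^2 - 127632/5x_2 - 375648/5
  leading term x_2^3: subtract (180/179)·h_6 from 900x_2^3 + 1914x_2^2 - 127632/5x_2 - 375648/5 → -834/179x_2^2 + 6672/895x_2 + 93408/895
  leading term x_2^2: no divisor's leading term divides it; move -834/179x_2^2 to the remainder.
  leading term x_2: no divisor's leading term divides it; move 6672/895x_2 to the remainder.
  leading term 1: no divisor's leading term divides it; move 93408/895 to the remainder.
  remainder -834/179x_2^2 + 6672/895x_2 + 93408/895 ≠ 0; add h_7 = -834/179x_2^2 + 6672/895x_2 + 93408/895 to the basis.

The other S-polynomials (S(f_2,f_3), S(f_2,h_4), S(f_1,h_5), S(f_2,h_5), S(f_3,h_5), S(h_4,h_5), S(f_1,h_6), S(f_2,h_6), S(f_3,h_6), S(h_4,h_6), S(h_5,h_6), S(f_1,h_7), S(f_2,h_7), S(f_3,h_7), S(h_4,h_7), S(h_5,h_7), S(h_6,h_7)) all reduce to 0 modulo the current basis, so we have a Gröbner basis.
Inter-reduce: drop elements whose leading term is divisible by another's, tail-reduce, and make monic.
Reduced Gröbner basis: {x_1 - 1, x_2^2 - 8/5x_2 - 112/5}.

The lex basis is triangular: the last element involves only x_2. Solving x_2^2 - 8/5x_2 - 112/5 = 0 gives x_2 ∈ {-4, 28/5}; substituting each value into the earlier elements determines the remaining variables.
  x_2 = -4: the earlier basis element becomes x_1 - 1 = 0, giving x_1 = 1 — point (1, -4).
  x_2 = 28/5: the earlier basis element becomes x_1 - 1 = 0, giving x_1 = 1 — point (1, 28/5).

{(1, -4), (1, 28/5)}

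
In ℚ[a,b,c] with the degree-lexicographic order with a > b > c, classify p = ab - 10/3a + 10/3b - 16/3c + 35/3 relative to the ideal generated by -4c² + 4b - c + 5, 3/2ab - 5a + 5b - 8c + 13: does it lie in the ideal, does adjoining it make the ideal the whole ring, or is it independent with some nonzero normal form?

First compute the reduced Gröbner basis of I by Buchberger's algorithm.
f_1 = -4c² + 4b - c + 5, LT = c².
f_2 = 3/2ab - 5a + 5b - 8c + 13, LT = ab.

The S-polynomials (S(f_1,f_2)) all reduce to 0 modulo the current basis, so we have a Gröbner basis.
Inter-reduce: drop elements whose leading term is divisible by another's, tail-reduce, and make monic.
Reduced Gröbner basis: {ab - 10/3a + 10/3b - 16/3c + 26/3, c² - b + ¼c - 5/4}.
Label its elements g_1 = ab - 10/3a + 10/3b - 16/3c + 26/3, g_2 = c² - b + ¼c - 5/4.

Reduce p = ab - 10/3a + 10/3b - 16/3c + 35/3 modulo G:
  leading term ab: subtract (1)·g_1 from ab - 10/3a + 10/3b - 16/3c + 35/3 → 3
  leading term 1: no divisor's leading term divides it; move 3 to the remainder.
  normal form = 3.
The normal form is nonzero, so p ∉ I. Since p minus its normal form lies in I, I + (p) = I + (r) where r = 3; decide whether this ideal is the whole ring.
Here r = 3 is a nonzero constant, hence a unit: 1 ∈ I + (p), the Gröbner basis of I + (p) is {1}, and the enlarged system has no common solution — adjoining p is inconsistent.

Adjoining ab - 10/3a + 10/3b - 16/3c + 35/3 makes the ideal the whole ring: the system is inconsistent.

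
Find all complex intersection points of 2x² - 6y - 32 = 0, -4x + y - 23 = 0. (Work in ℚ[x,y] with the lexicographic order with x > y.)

Compute a lex Gröbner basis by Buchberger's algorithm.
f_1 = 2x² - 6y - 32, LT = x².
f_2 = -4x + y - 23, LT = x.

S(f_1,f_2): lcm = x². S = ¼xy - 23/4x - 3y - 16.
  leading term xy: subtract (-1/16y)·f_2 from ¼xy - 23/4x - 3y - 16 → -23/4x + 1/16y² - 71/16y - 16
  leading term x: subtract (23/16)·f_2 from -23/4x + 1/16y² - 71/16y - 16 → 1/16y² - 47/8y + 273/16
  leading term y²: no divisor's leading term divides it; move 1/16y² to the remainder.
  leading term y: no divisor's leading term divides it; move -47/8y to the remainder.
  leading term 1: no divisor's leading term divides it; move 273/16 to the remainder.
  remainder 1/16y² - 47/8y + 273/16 ≠ 0; add h_3 = 1/16y² - 47/8y + 273/16 to the basis.

The other S-polynomials (S(f_1,h_3), S(f_2,h_3)) all reduce to 0 modulo the current basis, so we have a Gröbner basis.
Inter-reduce: drop elements whose leading term is divisible by another's, tail-reduce, and make monic.
Reduced Gröbner basis: {x - ¼y + 23/4, y² - 94y + 273}.

Since the basis is lex-ordered, y² - 94y + 273 is univariate in y. Its roots are {3, 91}. Back-substituting each root into the other basis elements fixes the other coordinates.
  y = 3: the earlier basis element becomes x + 5 = 0, giving x = -5 — point (-5, 3).
  y = 91: the earlier basis element becomes x - 17 = 0, giving x = 17 — point (17, 91).

{(-5, 3), (17, 91)}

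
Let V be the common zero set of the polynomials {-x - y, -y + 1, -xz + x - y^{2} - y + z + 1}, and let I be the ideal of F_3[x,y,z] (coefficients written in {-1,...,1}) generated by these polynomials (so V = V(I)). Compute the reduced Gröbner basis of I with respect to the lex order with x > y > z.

G = {x + 1, y - 1, z - 1}

f_1 = -x - y, LT = x.
f_2 = -y + 1, LT = y.
f_3 = -xz + x - y^{2} - y + z + 1, LT = xz.

S(f_1,f_3): lcm = xz. S = x - y^{2} + yz - y + z + 1.
  leading term x: subtract (-1)·f_1 from x - y^{2} + yz - y + z + 1 → -y^{2} + yz + y + z + 1
  leading term y^{2}: subtract (y)·f_2 from -y^{2} + yz + y + z + 1 → yz + z + 1
  leading term yz: subtract (-z)·f_2 from yz + z + 1 → -z + 1
  leading term z: no divisor's leading term divides it; move -z to the remainder.
  leading term 1: no divisor's leading term divides it; move 1 to the remainder.
  remainder -z + 1 ≠ 0; add g_4 = -z + 1 to the basis.

The other S-polynomials (S(f_1,f_2), S(f_2,f_3), S(f_1,g_4), S(f_2,g_4), S(f_3,g_4)) all reduce to 0 modulo the current basis, so we have a Gröbner basis.
Inter-reduce: drop elements whose leading term is divisible by another's, tail-reduce, and make monic.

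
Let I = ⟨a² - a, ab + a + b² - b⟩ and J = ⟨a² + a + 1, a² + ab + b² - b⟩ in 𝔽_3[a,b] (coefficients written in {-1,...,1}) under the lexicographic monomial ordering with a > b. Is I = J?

No, the ideals differ.

Two ideals are equal iff their reduced Gröbner bases coincide (the reduced basis is unique for a fixed ordering).
Buchberger on the first generating set:
f_1 = a² - a, LT = a².
f_2 = ab + a + b² - b, LT = ab.

S(f_1,f_2): lcm = a²b. S = -a² - ab².
  reduce S modulo (f_1, f_2):
  remainder a + b³ + b² + b ≠ 0; add g_3 = a + b³ + b² + b to the basis.

S(f_1,g_3): lcm = a². S = -ab³ - ab² - ab - a.
  reduce S modulo (f_1, f_2, g_3):
  remainder b⁴ - b³ + b² - b ≠ 0; add g_4 = b⁴ - b³ + b² - b to the basis.

The other S-polynomials (S(f_2,g_3), S(f_1,g_4), S(f_2,g_4), S(g_3,g_4)) all reduce to 0 modulo the current basis, so we have a Gröbner basis.
Inter-reduce: drop elements whose leading term is divisible by another's, tail-reduce, and make monic.
Reduced Gröbner basis: {a + b³ + b² + b, b⁴ - b³ + b² - b}.

Buchberger on the second generating set:
h_1 = a² + a + 1, LT = a².
h_2 = a² + ab + b² - b, LT = a².

S(h_1,h_2): lcm = a². S = -ab + a - b² + b + 1.
  reduce S modulo (h_1, h_2):
  remainder -ab + a - b² + b + 1 ≠ 0; add k_3 = -ab + a - b² + b + 1 to the basis.

S(h_1,k_3): lcm = a²b. S = a² - ab² - ab + a + b.
  reduce S modulo (h_1, h_2, k_3):
  remainder a + b³ + b² + b ≠ 0; add k_4 = a + b³ + b² + b to the basis.

S(h_1,k_4): lcm = a². S = -ab³ - ab² - ab + a + 1.
  reduce S modulo (h_1, h_2, k_3, k_4):
  remainder b⁴ - b² + 1 ≠ 0; add k_5 = b⁴ - b² + 1 to the basis.

The other S-polynomials (S(h_2,k_3), S(h_2,k_4), S(k_3,k_4), S(h_1,k_5), S(h_2,k_5), S(k_3,k_5), S(k_4,k_5)) all reduce to 0 modulo the current basis, so we have a Gröbner basis.
Inter-reduce: drop elements whose leading term is divisible by another's, tail-reduce, and make monic.
Reduced Gröbner basis: {a + b³ + b² + b, b⁴ - b² + 1}.

These differ, so the ideals are not equal.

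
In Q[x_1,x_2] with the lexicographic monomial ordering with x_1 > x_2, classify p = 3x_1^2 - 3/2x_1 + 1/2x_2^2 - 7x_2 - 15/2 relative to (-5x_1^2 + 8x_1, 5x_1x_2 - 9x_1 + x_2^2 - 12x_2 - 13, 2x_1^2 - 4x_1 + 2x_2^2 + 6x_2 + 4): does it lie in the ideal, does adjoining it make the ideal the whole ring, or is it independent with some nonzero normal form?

First compute the reduced Gröbner basis of I by Buchberger's algorithm.
f_1 = -5x_1^2 + 8x_1, LT = x_1^2.
f_2 = 5x_1x_2 - 9x_1 + x_2^2 - 12x_2 - 13, LT = x_1x_2.
f_3 = 2x_1^2 - 4x_1 + 2x_2^2 + 6x_2 + 4, LT = x_1^2.

S(f_1,f_2): lcm = x_1^2x_2. S = 9/5x_1^2 - 1/5x_1x_2^2 + 4/5x_1x_2 + 13/5x_1.
  leading term x_1^2: subtract (-9/25)·f_1 from 9/5x_1^2 - 1/5x_1x_2^2 + 4/5x_1x_2 + 13/5x_1 → -1/5x_1x_2^2 + 4/5x_1x_2 + 137/25x_1
  leading term x_1x_2^2: subtract (-1/25x_2)·f_2 from -1/5x_1x_2^2 + 4/5x_1x_2 + 137/25x_1 → 11/25x_1x_2 + 137/25x_1 + 1/25x_2^3 - 12/25x_2^2 - 13/25x_2
  leading term x_1x_2: subtract (11/125)·f_2 from 11/25x_1x_2 + 137/25x_1 + 1/25x_2^3 - 12/25x_2^2 - 13/25x_2 → 784/125x_1 + 1/25x_2^3 - 71/125x_2^2 + 67/125x_2 + 143/125
  leading term x_1: no divisor's leading term divides it; move 784/125x_1 to the remainder.
  leading term x_2^3: no divisor's leading term divides it; move 1/25x_2^3 to the remainder.
  leading term x_2^2: no divisor's leading term divides it; move -71/125x_2^2 to the remainder.
  leading term x_2: no divisor's leading term divides it; move 67/125x_2 to the remainder.
  leading term 1: no divisor's leading term divides it; move 143/125 to the remainder.
  remainder 784/125x_1 + 1/25x_2^3 - 71/125x_2^2 + 67/125x_2 + 143/125 ≠ 0; add h_4 = 784/125x_1 + 1/25x_2^3 - 71/125x_2^2 + 67/125x_2 + 143/125 to the basis.

S(f_1,f_3): lcm = x_1^2. S = 2/5x_1 - x_2^2 - 3x_2 - 2.
  leading term x_1: subtract (25/392)·h_4 from 2/5x_1 - x_2^2 - 3x_2 - 2 → -1/392x_2^3 - 1889/1960x_2^2 - 5947/1960x_2 - 4063/1960
  leading term x_2^3: no divisor's leading term divides it; move -1/392x_2^3 to the remainder.
  leading term x_2^2: no divisor's leading term divides it; move -1889/1960x_2^2 to the remainder.
  leading term x_2: no divisor's leading term divides it; move -5947/1960x_2 to the remainder.
  leading term 1: no divisor's leading term divides it; move -4063/1960 to the remainder.
  remainder -1/392x_2^3 - 1889/1960x_2^2 - 5947/1960x_2 - 4063/1960 ≠ 0; add h_5 = -1/392x_2^3 - 1889/1960x_2^2 - 5947/1960x_2 - 4063/1960 to the basis.

S(f_2,f_3): lcm = x_1^2x_2. S = -9/5x_1^2 + 1/5x_1x_2^2 - 2/5x_1x_2 - 13/5x_1 - x_2^3 - 3x_2^2 - 2x_2.
  leading term x_1^2: subtract (9/25)·f_1 from -9/5x_1^2 + 1/5x_1x_2^2 - 2/5x_1x_2 - 13/5x_1 - x_2^3 - 3x_2^2 - 2x_2 → 1/5x_1x_2^2 - 2/5x_1x_2 - 137/25x_1 - x_2^3 - 3x_2^2 - 2x_2
  leading term x_1x_2^2: subtract (1/25x_2)·f_2 from 1/5x_1x_2^2 - 2/5x_1x_2 - 137/25x_1 - x_2^3 - 3x_2^2 - 2x_2 → -1/25x_1x_2 - 137/25x_1 - 26/25x_2^3 - 63/25x_2^2 - 37/25x_2
  leading term x_1x_2: subtract (-1/125)·f_2 from -1/25x_1x_2 - 137/25x_1 - 26/25x_2^3 - 63/25x_2^2 - 37/25x_2 → -694/125x_1 - 26/25x_2^3 - 314/125x_2^2 - 197/125x_2 - 13/125
  leading term x_1: subtract (-347/392)·h_4 from -694/125x_1 - 26/25x_2^3 - 314/125x_2^2 - 197/125x_2 - 13/125 → -1969/1960x_2^3 - 5909/1960x_2^2 - 2159/1960x_2 + 1781/1960
  leading term x_2^3: subtract (1969/5)·h_5 from -1969/1960x_2^3 - 5909/1960x_2^2 - 2159/1960x_2 + 1781/1960 → 9413/25x_2^2 + 29844/25x_2 + 20431/25
  leading term x_2^2: no divisor's leading term divides it; move 9413/25x_2^2 to the remainder.
  leading term x_2: no divisor's leading term divides it; move 29844/25x_2 to the remainder.
  leading term 1: no divisor's leading term divides it; move 20431/25 to the remainder.
  remainder 9413/25x_2^2 + 29844/25x_2 + 20431/25 ≠ 0; add h_6 = 9413/25x_2^2 + 29844/25x_2 + 20431/25 to the basis.

S(f_2,h_5): lcm = x_1x_2^3. S = -1898/5x_1x_2^2 - 5947/5x_1x_2 - 4063/5x_1 + 1/5x_2^4 - 12/5x_2^3 - 13/5x_2^2.
  leading term x_1x_2^2: subtract (-1898/25x_2)·f_2 from -1898/5x_1x_2^2 - 5947/5x_1x_2 - 4063/5x_1 + 1/5x_2^4 - 12/5x_2^3 - 13/5x_2^2 → -46817/25x_1x_2 - 4063/5x_1 + 1/5x_2^4 + 1838/25x_2^3 - 22841/25x_2^2 - 24674/25x_2
  leading term x_1x_2: subtract (-46817/125)·f_2 from -46817/25x_1x_2 - 4063/5x_1 + 1/5x_2^4 + 1838/25x_2^3 - 22841/25x_2^2 - 24674/25x_2 → -522928/125x_1 + 1/5x_2^4 + 1838/25x_2^3 - 67388/125x_2^2 - 685174/125x_2 - 608621/125
  leading term x_1: subtract (-667)·h_4 from -522928/125x_1 + 1/5x_2^4 + 1838/25x_2^3 - 67388/125x_2^2 - 685174/125x_2 - 608621/125 → 1/5x_2^4 + 501/5x_2^3 - 22949/25x_2^2 - 128097/25x_2 - 102648/25
  leading term x_2^4: subtract (-392/5x_2)·h_5 from 1/5x_2^4 + 501/5x_2^3 - 22949/25x_2^2 - 128097/25x_2 - 102648/25 → 616/25x_2^3 - 28896/25x_2^2 - 26432/5x_2 - 102648/25
  leading term x_2^3: subtract (-241472/25)·h_5 from 616/25x_2^3 - 28896/25x_2^2 - 26432/5x_2 - 102648/25 → -1308104/125x_2^2 - 4324152/125x_2 - 3016048/125
  leading term x_2^2: subtract (-1308104/47065)·h_6 from -1308104/125x_2^2 - 4324152/125x_2 - 3016048/125 → -13313496/9413x_2 - 13313496/9413
  leading term x_2: no divisor's leading term divides it; move -13313496/9413x_2 to the remainder.
  leading term 1: no divisor's leading term divides it; move -13313496/9413 to the remainder.
  remainder -13313496/9413x_2 - 13313496/9413 ≠ 0; add h_7 = -13313496/9413x_2 - 13313496/9413 to the basis.

The other S-polynomials (S(f_1,h_4), S(f_2,h_4), S(f_3,h_4), S(f_1,h_5), S(f_3,h_5), S(h_4,h_5), S(f_1,h_6), S(f_2,h_6), S(f_3,h_6), S(h_4,h_6), S(h_5,h_6), S(f_1,h_7), S(f_2,h_7), S(f_3,h_7), S(h_4,h_7), S(h_5,h_7), S(h_6,h_7)) all reduce to 0 modulo the current basis, so we have a Gröbner basis.
Inter-reduce: drop elements whose leading term is divisible by another's, tail-reduce, and make monic.
Reduced Gröbner basis: {x_1, x_2 + 1}.
Label its elements g_1 = x_1, g_2 = x_2 + 1.

Reduce p = 3x_1^2 - 3/2x_1 + 1/2x_2^2 - 7x_2 - 15/2 modulo G:
  leading term x_1^2: subtract (3x_1)·g_1 from 3x_1^2 - 3/2x_1 + 1/2x_2^2 - 7x_2 - 15/2 → -3/2x_1 + 1/2x_2^2 - 7x_2 - 15/2
  leading term x_1: subtract (-3/2)·g_1 from -3/2x_1 + 1/2x_2^2 - 7x_2 - 15/2 → 1/2x_2^2 - 7x_2 - 15/2
  leading term x_2^2: subtract (1/2x_2)·g_2 from 1/2x_2^2 - 7x_2 - 15/2 → -15/2x_2 - 15/2
  leading term x_2: subtract (-15/2)·g_2 from -15/2x_2 - 15/2 → 0
  normal form = 0.
Since the normal form is 0, p ∈ I.

3x_1^2 - 3/2x_1 + 1/2x_2^2 - 7x_2 - 15/2 lies in I (it reduces to 0).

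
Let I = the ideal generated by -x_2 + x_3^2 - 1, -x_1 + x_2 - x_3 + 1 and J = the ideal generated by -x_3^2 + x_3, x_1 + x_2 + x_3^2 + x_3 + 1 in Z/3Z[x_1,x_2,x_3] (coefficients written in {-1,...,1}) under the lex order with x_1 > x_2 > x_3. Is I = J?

For a fixed monomial order, each ideal has a unique reduced Gröbner basis; comparing bases decides equality.
Buchberger on the first generating set:
f_1 = -x_2 + x_3^2 - 1, LT = x_2.
f_2 = -x_1 + x_2 - x_3 + 1, LT = x_1.

The S-polynomials (S(f_1,f_2)) all reduce to 0 modulo the current basis, so we have a Gröbner basis.
Inter-reduce: drop elements whose leading term is divisible by another's, tail-reduce, and make monic.
Reduced Gröbner basis: {x_1 - x_3^2 + x_3, x_2 - x_3^2 + 1}.

Buchberger on the second generating set:
h_1 = -x_3^2 + x_3, LT = x_3^2.
h_2 = x_1 + x_2 + x_3^2 + x_3 + 1, LT = x_1.

The S-polynomials (S(h_1,h_2)) all reduce to 0 modulo the current basis, so we have a Gröbner basis.
Inter-reduce: drop elements whose leading term is divisible by another's, tail-reduce, and make monic.
Reduced Gröbner basis: {x_1 + x_2 - x_3 + 1, x_3^2 - x_3}.

These differ, so the ideals are not equal.
The choice of monomial ordering does not affect the verdict — as long as both bases are computed under the same ordering, their equality decides ideal equality.

No, the ideals differ.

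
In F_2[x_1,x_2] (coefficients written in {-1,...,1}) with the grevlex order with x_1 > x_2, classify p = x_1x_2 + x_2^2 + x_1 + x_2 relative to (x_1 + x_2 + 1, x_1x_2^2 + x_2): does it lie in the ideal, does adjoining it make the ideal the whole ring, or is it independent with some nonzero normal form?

Adjoining x_1x_2 + x_2^2 + x_1 + x_2 makes the ideal the whole ring: the system is inconsistent.

First compute the reduced Gröbner basis of I by Buchberger's algorithm.
f_1 = x_1 + x_2 + 1, LT = x_1.
f_2 = x_1x_2^2 + x_2, LT = x_1x_2^2.

S(f_1,f_2): lcm = x_1x_2^2. S = x_2^3 + x_2^2 + x_2.
  leading term x_2^3: no divisor's leading term divides it; move x_2^3 to the remainder.
  leading term x_2^2: no divisor's leading term divides it; move x_2^2 to the remainder.
  leading term x_2: no divisor's leading term divides it; move x_2 to the remainder.
  remainder x_2^3 + x_2^2 + x_2 ≠ 0; add h_3 = x_2^3 + x_2^2 + x_2 to the basis.

The other S-polynomials (S(f_1,h_3), S(f_2,h_3)) all reduce to 0 modulo the current basis, so we have a Gröbner basis.
Inter-reduce: drop elements whose leading term is divisible by another's, tail-reduce, and make monic.
Reduced Gröbner basis: {x_2^3 + x_2^2 + x_2, x_1 + x_2 + 1}.
Label its elements g_1 = x_2^3 + x_2^2 + x_2, g_2 = x_1 + x_2 + 1.

Reduce p = x_1x_2 + x_2^2 + x_1 + x_2 modulo G:
  leading term x_1x_2: subtract (x_2)·g_2 from x_1x_2 + x_2^2 + x_1 + x_2 → x_1
  leading term x_1: subtract (1)·g_2 from x_1 → x_2 + 1
  leading term x_2: no divisor's leading term divides it; move x_2 to the remainder.
  leading term 1: no divisor's leading term divides it; move 1 to the remainder.
  normal form = x_2 + 1.
The normal form is nonzero, so p ∉ I. Since p minus its normal form lies in I, I + (p) = I + (r) where r = x_2 + 1; decide whether this ideal is the whole ring.
Run Buchberger on G together with r (pairs among the g_i already reduce to 0 since G is a Gröbner basis):
g_1 = x_2^3 + x_2^2 + x_2, LT = x_2^3.
g_2 = x_1 + x_2 + 1, LT = x_1.
r = x_2 + 1, LT = x_2.

S(g_1,r): lcm = x_2^3. S = x_2.
  leading term x_2: subtract (1)·r from x_2 → 1
  leading term 1: no divisor's leading term divides it; move 1 to the remainder.
  remainder 1 ≠ 0; add m_4 = 1 to the basis.

The other S-polynomials (S(g_1,g_2), S(g_2,r), S(g_1,m_4), S(g_2,m_4), S(r,m_4)) all reduce to 0 modulo the current basis, so we have a Gröbner basis.
Inter-reduce: drop elements whose leading term is divisible by another's, tail-reduce, and make monic.
Reduced Gröbner basis: {1}.
The reduced Gröbner basis of I + (p) is {1}: the ideal is the whole ring, so the enlarged system has no common solution — adjoining p is inconsistent.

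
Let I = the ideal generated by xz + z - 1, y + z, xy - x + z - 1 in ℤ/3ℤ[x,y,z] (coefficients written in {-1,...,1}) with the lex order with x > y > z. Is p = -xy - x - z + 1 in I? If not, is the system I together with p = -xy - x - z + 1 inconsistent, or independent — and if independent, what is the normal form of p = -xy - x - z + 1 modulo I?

-xy - x - z + 1 is independent of I; its normal form modulo I is -z + 1.

First compute the reduced Gröbner basis of I by Buchberger's algorithm.
f_1 = xz + z - 1, LT = xz.
f_2 = y + z, LT = y.
f_3 = xy - x + z - 1, LT = xy.

S(f_1,f_3): lcm = xyz. S = xz + yz - y - z² + z.
  reduce S modulo (f_1, f_2, f_3):
  remainder z² + z + 1 ≠ 0; add h_4 = z² + z + 1 to the basis.

S(f_2,f_3): lcm = xy. S = xz + x - z + 1.
  reduce S modulo (f_1, f_2, f_3, h_4):
  remainder x + z - 1 ≠ 0; add h_5 = x + z - 1 to the basis.

The other S-polynomials (S(f_1,f_2), S(f_1,h_4), S(f_2,h_4), S(f_3,h_4), S(f_1,h_5), S(f_2,h_5), S(f_3,h_5), S(h_4,h_5)) all reduce to 0 modulo the current basis, so we have a Gröbner basis.
Inter-reduce: drop elements whose leading term is divisible by another's, tail-reduce, and make monic.
Reduced Gröbner basis: {x + z - 1, y + z, z² + z + 1}.
Label its elements g_1 = x + z - 1, g_2 = y + z, g_3 = z² + z + 1.

Reduce p = -xy - x - z + 1 modulo G:
  leading term xy: subtract (-y)·g_1 from -xy - x - z + 1 → -x + yz - y - z + 1
  leading term x: subtract (-1)·g_1 from -x + yz - y - z + 1 → yz - y
  leading term yz: subtract (z)·g_2 from yz - y → -y - z²
  leading term y: subtract (-1)·g_2 from -y - z² → -z² + z
  leading term z²: subtract (-1)·g_3 from -z² + z → -z + 1
  leading term z: no divisor's leading term divides it; move -z to the remainder.
  leading term 1: no divisor's leading term divides it; move 1 to the remainder.
  normal form = -z + 1.
The normal form is nonzero, so p ∉ I. Since p minus its normal form lies in I, I + (p) = I + (r) where r = -z + 1; decide whether this ideal is the whole ring.
Run Buchberger on G together with r (pairs among the g_i already reduce to 0 since G is a Gröbner basis):
g_1 = x + z - 1, LT = x.
g_2 = y + z, LT = y.
g_3 = z² + z + 1, LT = z².
r = -z + 1, LT = z.

The S-polynomials (S(g_1,g_2), S(g_1,g_3), S(g_1,r), S(g_2,g_3), S(g_2,r), S(g_3,r)) all reduce to 0 modulo the current basis, so we have a Gröbner basis.
Inter-reduce: drop elements whose leading term is divisible by another's, tail-reduce, and make monic.
Reduced Gröbner basis: {x, y + 1, z - 1}.
The reduced Gröbner basis of I + (p) is {x, y + 1, z - 1} ≠ {1}, a proper ideal, so the enlarged system stays consistent: p is independent of I, with normal form -z + 1.

The remainder on division by a Gröbner basis is unique — it is the normal form.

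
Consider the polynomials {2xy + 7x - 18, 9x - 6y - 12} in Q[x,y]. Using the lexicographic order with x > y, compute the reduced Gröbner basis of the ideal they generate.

f_1 = 2xy + 7x - 18, LT = xy.
f_2 = 9x - 6y - 12, LT = x.

S(f_1,f_2): lcm = xy. S = 7/2x + 2/3y^2 + 4/3y - 9.
  leading term x: subtract (7/18)·f_2 from 7/2x + 2/3y^2 + 4/3y - 9 → 2/3y^2 + 11/3y - 13/3
  leading term y^2: no divisor's leading term divides it; move 2/3y^2 to the remainder.
  leading term y: no divisor's leading term divides it; move 11/3y to the remainder.
  leading term 1: no divisor's leading term divides it; move -13/3 to the remainder.
  remainder 2/3y^2 + 11/3y - 13/3 ≠ 0; add g_3 = 2/3y^2 + 11/3y - 13/3 to the basis.

The other S-polynomials (S(f_1,g_3), S(f_2,g_3)) all reduce to 0 modulo the current basis, so we have a Gröbner basis.
Inter-reduce: drop elements whose leading term is divisible by another's, tail-reduce, and make monic.

G = {x - 2/3y - 4/3, y^2 + 11/2y - 13/2}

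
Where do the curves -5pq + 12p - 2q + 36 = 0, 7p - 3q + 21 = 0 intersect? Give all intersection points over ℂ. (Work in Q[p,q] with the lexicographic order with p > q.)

{(-3, 0), (22/35, 127/15)}

Compute a lex Gröbner basis by Buchberger's algorithm.
f_1 = -5pq + 12p - 2q + 36, LT = pq.
f_2 = 7p - 3q + 21, LT = p.

S(f_1,f_2): lcm = pq. S = -12/5p + 3/7q^2 - 13/5q - 36/5.
  leading term p: subtract (-12/35)·f_2 from -12/5p + 3/7q^2 - 13/5q - 36/5 → 3/7q^2 - 127/35q
  leading term q^2: no divisor's leading term divides it; move 3/7q^2 to the remainder.
  leading term q: no divisor's leading term divides it; move -127/35q to the remainder.
  remainder 3/7q^2 - 127/35q ≠ 0; add h_3 = 3/7q^2 - 127/35q to the basis.

The other S-polynomials (S(f_1,h_3), S(f_2,h_3)) all reduce to 0 modulo the current basis, so we have a Gröbner basis.
Inter-reduce: drop elements whose leading term is divisible by another's, tail-reduce, and make monic.
Reduced Gröbner basis: {p - 3/7q + 3, q^2 - 127/15q}.

Since the basis is lex-ordered, q^2 - 127/15q is univariate in q. Its roots are {0, 127/15}. Back-substituting each root into the other basis elements fixes the other coordinates.
  q = 0: the earlier basis element becomes p + 3 = 0, giving p = -3 — point (-3, 0).
  q = 127/15: the earlier basis element becomes p - 22/35 = 0, giving p = 22/35 — point (22/35, 127/15).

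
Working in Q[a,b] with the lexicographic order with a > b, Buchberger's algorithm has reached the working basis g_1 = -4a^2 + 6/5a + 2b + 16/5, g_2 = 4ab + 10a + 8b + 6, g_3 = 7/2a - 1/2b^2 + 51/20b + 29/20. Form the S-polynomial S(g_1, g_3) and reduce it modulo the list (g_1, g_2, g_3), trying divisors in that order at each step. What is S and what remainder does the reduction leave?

S(g_1, g_3) = 1/7ab^2 - 51/70ab - 5/7a - 1/2b - 4/5; remainder on division = 0.

lcm(LM(g_1), LM(g_3)) = a^2.
S = (lcm/LT(g_1))·g_1 − (lcm/LT(g_3))·g_3 = 1/7ab^2 - 51/70ab - 5/7a - 1/2b - 4/5.
Reduce S modulo (g_1, g_2, g_3) in that order:
  leading term ab^2: subtract (1/28b)·g_2 from 1/7ab^2 - 51/70ab - 5/7a - 1/2b - 4/5 → -38/35ab - 5/7a - 2/7b^2 - 5/7b - 4/5
  leading term ab: subtract (-19/70)·g_2 from -38/35ab - 5/7a - 2/7b^2 - 5/7b - 4/5 → 2a - 2/7b^2 + 51/35b + 29/35
  leading term a: subtract (4/7)·g_3 from 2a - 2/7b^2 + 51/35b + 29/35 → 0
The remainder is 0, so this S-polynomial contributes no new basis element.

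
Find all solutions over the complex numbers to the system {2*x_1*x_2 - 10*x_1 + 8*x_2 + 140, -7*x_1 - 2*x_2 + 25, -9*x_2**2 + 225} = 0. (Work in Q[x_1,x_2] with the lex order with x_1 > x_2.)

{(5, -5)}

Compute a lex Gröbner basis by Buchberger's algorithm.
f_1 = 2*x_1*x_2 - 10*x_1 + 8*x_2 + 140, LT = x_1*x_2.
f_2 = -7*x_1 - 2*x_2 + 25, LT = x_1.
f_3 = -9*x_2**2 + 225, LT = x_2**2.

S(f_1,f_2): lcm = x_1*x_2. S = -5*x_1 - 2/7*x_2**2 + 53/7*x_2 + 70.
  leading term x_1: subtract (5/7)·f_2 from -5*x_1 - 2/7*x_2**2 + 53/7*x_2 + 70 → -2/7*x_2**2 + 9*x_2 + 365/7
  leading term x_2**2: subtract (2/63)·f_3 from -2/7*x_2**2 + 9*x_2 + 365/7 → 9*x_2 + 45
  leading term x_2: no divisor's leading term divides it; move 9*x_2 to the remainder.
  leading term 1: no divisor's leading term divides it; move 45 to the remainder.
  remainder 9*x_2 + 45 ≠ 0; add h_4 = 9*x_2 + 45 to the basis.

The other S-polynomials (S(f_1,f_3), S(f_2,f_3), S(f_1,h_4), S(f_2,h_4), S(f_3,h_4)) all reduce to 0 modulo the current basis, so we have a Gröbner basis.
Inter-reduce: drop elements whose leading term is divisible by another's, tail-reduce, and make monic.
Reduced Gröbner basis: {x_1 - 5, x_2 + 5}.

From the last basis element, x_2 + 5 = 0, so x_2 takes values in {-5}. Each choice, substituted upward through the basis, yields the corresponding point(s) of the solution set.
  x_2 = -5: the earlier basis element becomes x_1 - 5 = 0, giving x_1 = 5 — point (5, -5).
Substituting each solution back into the original system confirms all equations vanish.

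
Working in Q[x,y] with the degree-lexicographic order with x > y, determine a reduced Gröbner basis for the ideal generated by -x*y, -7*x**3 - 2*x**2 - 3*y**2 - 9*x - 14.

f_1 = -x*y, LT = x*y.
f_2 = -7*x**3 - 2*x**2 - 3*y**2 - 9*x - 14, LT = x**3.

S(f_1,f_2): lcm = x**3*y. S = -2/7*x**2*y - 3/7*y**3 - 9/7*x*y - 2*y.
  leading term x**2*y: subtract (2/7*x)·f_1 from -2/7*x**2*y - 3/7*y**3 - 9/7*x*y - 2*y → -3/7*y**3 - 9/7*x*y - 2*y
  leading term y**3: no divisor's leading term divides it; move -3/7*y**3 to the remainder.
  leading term x*y: subtract (9/7)·f_1 from -9/7*x*y - 2*y → -2*y
  leading term y: no divisor's leading term divides it; move -2*y to the remainder.
  remainder -3/7*y**3 - 2*y ≠ 0; add g_3 = -3/7*y**3 - 2*y to the basis.

The other S-polynomials (S(f_1,g_3), S(f_2,g_3)) all reduce to 0 modulo the current basis, so we have a Gröbner basis.

G = {x**3 + 2/7*x**2 + 3/7*y**2 + 9/7*x + 2, y**3 + 14/3*y, x*y}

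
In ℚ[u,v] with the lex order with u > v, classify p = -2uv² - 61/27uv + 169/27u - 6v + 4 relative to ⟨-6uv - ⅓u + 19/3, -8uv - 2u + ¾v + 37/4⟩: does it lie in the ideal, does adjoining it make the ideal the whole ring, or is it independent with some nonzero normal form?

-2uv² - 61/27uv + 169/27u - 6v + 4 is independent of I; its normal form modulo I is -141/28v + 141/28.

First compute the reduced Gröbner basis of I by Buchberger's algorithm.
f_1 = -6uv - ⅓u + 19/3, LT = uv.
f_2 = -8uv - 2u + ¾v + 37/4, LT = uv.

S(f_1,f_2): lcm = uv. S = -7/36u + 3/32v + 29/288.
  leading term u: no divisor's leading term divides it; move -7/36u to the remainder.
  leading term v: no divisor's leading term divides it; move 3/32v to the remainder.
  leading term 1: no divisor's leading term divides it; move 29/288 to the remainder.
  remainder -7/36u + 3/32v + 29/288 ≠ 0; add h_3 = -7/36u + 3/32v + 29/288 to the basis.

S(f_1,h_3): lcm = uv. S = 1/18u + 27/56v² + 29/56v - 19/18.
  leading term u: subtract (-2/7)·h_3 from 1/18u + 27/56v² + 29/56v - 19/18 → 27/56v² + 61/112v - 115/112
  leading term v²: no divisor's leading term divides it; move 27/56v² to the remainder.
  leading term v: no divisor's leading term divides it; move 61/112v to the remainder.
  leading term 1: no divisor's leading term divides it; move -115/112 to the remainder.
  remainder 27/56v² + 61/112v - 115/112 ≠ 0; add h_4 = 27/56v² + 61/112v - 115/112 to the basis.

S(f_2,h_3): lcm = uv. S = ¼u + 27/56v² + 95/224v - 37/32.
  leading term u: subtract (-9/7)·h_3 from ¼u + 27/56v² + 95/224v - 37/32 → 27/56v² + 61/112v - 115/112
  leading term v²: subtract (1)·h_4 from 27/56v² + 61/112v - 115/112 → 0
  remainder 0.

S(f_1,h_4): lcm = uv². S = -29/27uv + 115/54u - 19/18v.
  leading term uv: subtract (29/162)·f_1 from -29/27uv + 115/54u - 19/18v → 532/243u - 19/18v - 551/486
  leading term u: subtract (-304/27)·h_3 from 532/243u - 19/18v - 551/486 → 0
  remainder 0.

S(f_2,h_4): lcm = uv². S = -95/108uv + 115/54u - 3/32v² - 37/32v.
  leading term uv: subtract (95/648)·f_1 from -95/108uv + 115/54u - 3/32v² - 37/32v → 4235/1944u - 3/32v² - 37/32v - 1805/1944
  leading term u: subtract (-605/54)·h_3 from 4235/1944u - 3/32v² - 37/32v - 1805/1944 → -3/32v² - 61/576v + 115/576
  leading term v²: subtract (-7/36)·h_4 from -3/32v² - 61/576v + 115/576 → 0
  remainder 0.

S(h_3,h_4): leading monomials are coprime, so the S-polynomial reduces to 0 (Buchberger's first criterion).
Every S-polynomial of the final basis reduces to 0, so we have a Gröbner basis.
Inter-reduce: drop elements whose leading term is divisible by another's, tail-reduce, and make monic.
Reduced Gröbner basis: {u - 27/56v - 29/56, v² + 61/54v - 115/54}.
Label its elements g_1 = u - 27/56v - 29/56, g_2 = v² + 61/54v - 115/54.

Reduce p = -2uv² - 61/27uv + 169/27u - 6v + 4 modulo G:
  leading term uv²: subtract (-2v²)·g_1 from -2uv² - 61/27uv + 169/27u - 6v + 4 → -61/27uv + 169/27u - 27/28v³ - 29/28v² - 6v + 4
  leading term uv: subtract (-61/27v)·g_1 from -61/27uv + 169/27u - 27/28v³ - 29/28v² - 6v + 4 → 169/27u - 27/28v³ - 17/8v² - 10841/1512v + 4
  leading term u: subtract (169/27)·g_1 from 169/27u - 27/28v³ - 17/8v² - 10841/1512v + 4 → -27/28v³ - 17/8v² - 3139/756v + 10949/1512
  leading term v³: subtract (-27/28v)·g_2 from -27/28v³ - 17/8v² - 3139/756v + 10949/1512 → -29/28v² - 9383/1512v + 10949/1512
  leading term v²: subtract (-29/28)·g_2 from -29/28v² - 9383/1512v + 10949/1512 → -141/28v + 141/28
  leading term v: no divisor's leading term divides it; move -141/28v to the remainder.
  leading term 1: no divisor's leading term divides it; move 141/28 to the remainder.
  normal form = -141/28v + 141/28.
The normal form is nonzero, so p ∉ I. Since p minus its normal form lies in I, I + (p) = I + (r) where r = -141/28v + 141/28; decide whether this ideal is the whole ring.
Run Buchberger on G together with r (pairs among the g_i already reduce to 0 since G is a Gröbner basis):
g_1 = u - 27/56v - 29/56, LT = u.
g_2 = v² + 61/54v - 115/54, LT = v².
r = -141/28v + 141/28, LT = v.

S(g_1,g_2): leading monomials are coprime, so the S-polynomial reduces to 0 (Buchberger's first criterion).
S(g_1,r): leading monomials are coprime, so the S-polynomial reduces to 0 (Buchberger's first criterion).
S(g_2,r): lcm = v². S = 115/54v - 115/54.
  leading term v: subtract (-1610/3807)·r from 115/54v - 115/54 → 0
  remainder 0.

Every S-polynomial of the final basis reduces to 0, so we have a Gröbner basis.
Inter-reduce: drop elements whose leading term is divisible by another's, tail-reduce, and make monic.
Reduced Gröbner basis: {u - 1, v - 1}.
The reduced Gröbner basis of I + (p) is {u - 1, v - 1} ≠ {1}, a proper ideal, so the enlarged system stays consistent: p is independent of I, with normal form -141/28v + 141/28.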